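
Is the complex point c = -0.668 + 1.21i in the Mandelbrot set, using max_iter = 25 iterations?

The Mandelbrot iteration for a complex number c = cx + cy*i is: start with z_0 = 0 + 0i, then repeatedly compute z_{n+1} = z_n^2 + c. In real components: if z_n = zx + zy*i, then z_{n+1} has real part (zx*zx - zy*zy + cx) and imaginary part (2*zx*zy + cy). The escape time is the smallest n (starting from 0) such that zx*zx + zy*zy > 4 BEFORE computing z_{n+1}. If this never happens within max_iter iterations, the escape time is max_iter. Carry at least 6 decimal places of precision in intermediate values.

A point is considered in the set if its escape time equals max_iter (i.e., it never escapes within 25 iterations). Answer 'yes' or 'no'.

Answer: no

Derivation:
z_0 = 0 + 0i, c = -0.6680 + 1.2100i
Iter 1: z = -0.6680 + 1.2100i, |z|^2 = 1.9103
Iter 2: z = -1.6859 + -0.4066i, |z|^2 = 3.0075
Iter 3: z = 2.0089 + 2.5808i, |z|^2 = 10.6963
Escaped at iteration 3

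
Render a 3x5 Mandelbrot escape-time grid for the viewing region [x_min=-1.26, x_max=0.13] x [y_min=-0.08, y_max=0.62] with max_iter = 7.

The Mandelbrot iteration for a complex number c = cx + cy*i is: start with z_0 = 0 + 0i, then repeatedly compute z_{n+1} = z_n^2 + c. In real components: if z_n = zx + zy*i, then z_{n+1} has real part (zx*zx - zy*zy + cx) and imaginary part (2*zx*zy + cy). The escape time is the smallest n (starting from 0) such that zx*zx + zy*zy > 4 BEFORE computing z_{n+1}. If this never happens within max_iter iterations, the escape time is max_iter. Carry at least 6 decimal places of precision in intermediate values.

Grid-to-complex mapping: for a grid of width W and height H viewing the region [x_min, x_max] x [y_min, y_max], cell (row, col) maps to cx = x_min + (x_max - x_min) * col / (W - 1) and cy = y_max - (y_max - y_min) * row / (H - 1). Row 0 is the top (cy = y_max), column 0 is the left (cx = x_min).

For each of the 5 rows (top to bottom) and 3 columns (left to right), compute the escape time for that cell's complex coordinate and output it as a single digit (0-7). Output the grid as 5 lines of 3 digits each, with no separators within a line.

Answer: 377
677
777
777
777

Derivation:
(row=0, col=0): c = -1.2600 + 0.6200i → escape time 3
(row=0, col=1): c = -0.5650 + 0.6200i → escape time 7
(row=0, col=2): c = 0.1300 + 0.6200i → escape time 7
(row=1, col=0): c = -1.2600 + 0.4450i → escape time 6
(row=1, col=1): c = -0.5650 + 0.4450i → escape time 7
(row=1, col=2): c = 0.1300 + 0.4450i → escape time 7
(row=2, col=0): c = -1.2600 + 0.2700i → escape time 7
(row=2, col=1): c = -0.5650 + 0.2700i → escape time 7
(row=2, col=2): c = 0.1300 + 0.2700i → escape time 7
(row=3, col=0): c = -1.2600 + 0.0950i → escape time 7
(row=3, col=1): c = -0.5650 + 0.0950i → escape time 7
(row=3, col=2): c = 0.1300 + 0.0950i → escape time 7
(row=4, col=0): c = -1.2600 + -0.0800i → escape time 7
(row=4, col=1): c = -0.5650 + -0.0800i → escape time 7
(row=4, col=2): c = 0.1300 + -0.0800i → escape time 7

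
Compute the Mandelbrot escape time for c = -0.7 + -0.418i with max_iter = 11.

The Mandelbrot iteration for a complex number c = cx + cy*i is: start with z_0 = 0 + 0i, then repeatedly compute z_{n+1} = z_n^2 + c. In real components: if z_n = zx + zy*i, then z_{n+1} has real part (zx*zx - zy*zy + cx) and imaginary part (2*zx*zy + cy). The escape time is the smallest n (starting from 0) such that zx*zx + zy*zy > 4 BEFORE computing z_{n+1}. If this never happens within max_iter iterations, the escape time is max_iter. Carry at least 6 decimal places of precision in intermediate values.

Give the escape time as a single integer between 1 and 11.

z_0 = 0 + 0i, c = -0.7000 + -0.4180i
Iter 1: z = -0.7000 + -0.4180i, |z|^2 = 0.6647
Iter 2: z = -0.3847 + 0.1672i, |z|^2 = 0.1760
Iter 3: z = -0.5799 + -0.5467i, |z|^2 = 0.6352
Iter 4: z = -0.6625 + 0.2161i, |z|^2 = 0.4856
Iter 5: z = -0.3078 + -0.7043i, |z|^2 = 0.5907
Iter 6: z = -1.1013 + 0.0155i, |z|^2 = 1.2130
Iter 7: z = 0.5125 + -0.4522i, |z|^2 = 0.4672
Iter 8: z = -0.6418 + -0.8815i, |z|^2 = 1.1890
Iter 9: z = -1.0652 + 0.7135i, |z|^2 = 1.6438
Iter 10: z = -0.0743 + -1.9380i, |z|^2 = 3.7615

Answer: 11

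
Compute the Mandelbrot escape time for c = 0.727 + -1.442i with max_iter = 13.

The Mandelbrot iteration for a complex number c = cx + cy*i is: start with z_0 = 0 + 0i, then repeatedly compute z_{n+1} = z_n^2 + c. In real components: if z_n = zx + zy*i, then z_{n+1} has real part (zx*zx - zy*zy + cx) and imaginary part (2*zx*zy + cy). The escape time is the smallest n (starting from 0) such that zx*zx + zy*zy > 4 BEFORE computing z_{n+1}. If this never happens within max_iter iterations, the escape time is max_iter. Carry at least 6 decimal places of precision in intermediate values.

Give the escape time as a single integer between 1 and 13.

Answer: 2

Derivation:
z_0 = 0 + 0i, c = 0.7270 + -1.4420i
Iter 1: z = 0.7270 + -1.4420i, |z|^2 = 2.6079
Iter 2: z = -0.8238 + -3.5387i, |z|^2 = 13.2009
Escaped at iteration 2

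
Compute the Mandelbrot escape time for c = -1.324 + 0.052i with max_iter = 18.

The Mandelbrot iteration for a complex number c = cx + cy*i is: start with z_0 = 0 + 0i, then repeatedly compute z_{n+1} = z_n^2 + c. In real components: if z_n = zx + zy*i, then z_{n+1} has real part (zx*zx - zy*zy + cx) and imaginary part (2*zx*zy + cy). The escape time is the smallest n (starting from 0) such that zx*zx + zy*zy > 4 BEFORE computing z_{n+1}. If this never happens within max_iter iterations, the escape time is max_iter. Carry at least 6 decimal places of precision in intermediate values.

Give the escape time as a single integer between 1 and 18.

z_0 = 0 + 0i, c = -1.3240 + 0.0520i
Iter 1: z = -1.3240 + 0.0520i, |z|^2 = 1.7557
Iter 2: z = 0.4263 + -0.0857i, |z|^2 = 0.1891
Iter 3: z = -1.1496 + -0.0211i, |z|^2 = 1.3221
Iter 4: z = -0.0028 + 0.1004i, |z|^2 = 0.0101
Iter 5: z = -1.3341 + 0.0514i, |z|^2 = 1.7824
Iter 6: z = 0.4531 + -0.0853i, |z|^2 = 0.2126
Iter 7: z = -1.1260 + -0.0253i, |z|^2 = 1.2684
Iter 8: z = -0.0569 + 0.1089i, |z|^2 = 0.0151
Iter 9: z = -1.3326 + 0.0396i, |z|^2 = 1.7775
Iter 10: z = 0.4503 + -0.0536i, |z|^2 = 0.2057
Iter 11: z = -1.1241 + 0.0037i, |z|^2 = 1.2636
Iter 12: z = -0.0604 + 0.0436i, |z|^2 = 0.0056
Iter 13: z = -1.3222 + 0.0467i, |z|^2 = 1.7505
Iter 14: z = 0.4222 + -0.0716i, |z|^2 = 0.1833
Iter 15: z = -1.1509 + -0.0084i, |z|^2 = 1.3247
Iter 16: z = 0.0005 + 0.0714i, |z|^2 = 0.0051
Iter 17: z = -1.3291 + 0.0521i, |z|^2 = 1.7692

Answer: 18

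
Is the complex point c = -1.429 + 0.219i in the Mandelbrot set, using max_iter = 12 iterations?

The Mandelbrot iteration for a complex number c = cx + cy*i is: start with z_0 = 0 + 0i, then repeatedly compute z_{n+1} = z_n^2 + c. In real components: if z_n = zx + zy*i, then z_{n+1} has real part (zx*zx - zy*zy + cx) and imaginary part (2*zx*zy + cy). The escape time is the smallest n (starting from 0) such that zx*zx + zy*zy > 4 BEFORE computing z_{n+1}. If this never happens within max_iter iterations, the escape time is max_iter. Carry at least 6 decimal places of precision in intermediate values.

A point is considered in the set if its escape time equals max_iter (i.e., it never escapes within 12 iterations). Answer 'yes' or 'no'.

z_0 = 0 + 0i, c = -1.4290 + 0.2190i
Iter 1: z = -1.4290 + 0.2190i, |z|^2 = 2.0900
Iter 2: z = 0.5651 + -0.4069i, |z|^2 = 0.4849
Iter 3: z = -1.2753 + -0.2409i, |z|^2 = 1.6843
Iter 4: z = 0.1393 + 0.8333i, |z|^2 = 0.7138
Iter 5: z = -2.1040 + 0.4511i, |z|^2 = 4.6305
Escaped at iteration 5

Answer: no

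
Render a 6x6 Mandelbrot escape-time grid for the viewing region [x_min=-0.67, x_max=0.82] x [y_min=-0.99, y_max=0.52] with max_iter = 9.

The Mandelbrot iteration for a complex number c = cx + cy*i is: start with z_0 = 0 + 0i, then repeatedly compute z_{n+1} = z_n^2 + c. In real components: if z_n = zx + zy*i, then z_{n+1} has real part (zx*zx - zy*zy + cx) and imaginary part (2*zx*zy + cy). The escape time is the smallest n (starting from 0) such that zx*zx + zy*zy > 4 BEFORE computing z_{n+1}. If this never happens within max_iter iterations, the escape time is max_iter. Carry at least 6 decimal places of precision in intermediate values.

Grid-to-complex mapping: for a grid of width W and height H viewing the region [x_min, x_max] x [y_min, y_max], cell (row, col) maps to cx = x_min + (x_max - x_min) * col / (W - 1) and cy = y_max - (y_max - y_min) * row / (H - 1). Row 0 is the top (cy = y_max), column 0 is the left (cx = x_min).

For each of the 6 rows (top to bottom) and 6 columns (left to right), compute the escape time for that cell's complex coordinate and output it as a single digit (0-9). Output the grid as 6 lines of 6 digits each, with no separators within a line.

(row=0, col=0): c = -0.6700 + 0.5200i → escape time 8
(row=0, col=1): c = -0.3720 + 0.5200i → escape time 9
(row=0, col=2): c = -0.0740 + 0.5200i → escape time 9
(row=0, col=3): c = 0.2240 + 0.5200i → escape time 9
(row=0, col=4): c = 0.5220 + 0.5200i → escape time 4
(row=0, col=5): c = 0.8200 + 0.5200i → escape time 3
(row=1, col=0): c = -0.6700 + 0.2180i → escape time 9
(row=1, col=1): c = -0.3720 + 0.2180i → escape time 9
(row=1, col=2): c = -0.0740 + 0.2180i → escape time 9
(row=1, col=3): c = 0.2240 + 0.2180i → escape time 9
(row=1, col=4): c = 0.5220 + 0.2180i → escape time 5
(row=1, col=5): c = 0.8200 + 0.2180i → escape time 3
(row=2, col=0): c = -0.6700 + -0.0840i → escape time 9
(row=2, col=1): c = -0.3720 + -0.0840i → escape time 9
(row=2, col=2): c = -0.0740 + -0.0840i → escape time 9
(row=2, col=3): c = 0.2240 + -0.0840i → escape time 9
(row=2, col=4): c = 0.5220 + -0.0840i → escape time 5
(row=2, col=5): c = 0.8200 + -0.0840i → escape time 3
(row=3, col=0): c = -0.6700 + -0.3860i → escape time 9
(row=3, col=1): c = -0.3720 + -0.3860i → escape time 9
(row=3, col=2): c = -0.0740 + -0.3860i → escape time 9
(row=3, col=3): c = 0.2240 + -0.3860i → escape time 9
(row=3, col=4): c = 0.5220 + -0.3860i → escape time 5
(row=3, col=5): c = 0.8200 + -0.3860i → escape time 3
(row=4, col=0): c = -0.6700 + -0.6880i → escape time 6
(row=4, col=1): c = -0.3720 + -0.6880i → escape time 9
(row=4, col=2): c = -0.0740 + -0.6880i → escape time 9
(row=4, col=3): c = 0.2240 + -0.6880i → escape time 6
(row=4, col=4): c = 0.5220 + -0.6880i → escape time 3
(row=4, col=5): c = 0.8200 + -0.6880i → escape time 2
(row=5, col=0): c = -0.6700 + -0.9900i → escape time 4
(row=5, col=1): c = -0.3720 + -0.9900i → escape time 5
(row=5, col=2): c = -0.0740 + -0.9900i → escape time 9
(row=5, col=3): c = 0.2240 + -0.9900i → escape time 4
(row=5, col=4): c = 0.5220 + -0.9900i → escape time 2
(row=5, col=5): c = 0.8200 + -0.9900i → escape time 2

Answer: 899943
999953
999953
999953
699632
459422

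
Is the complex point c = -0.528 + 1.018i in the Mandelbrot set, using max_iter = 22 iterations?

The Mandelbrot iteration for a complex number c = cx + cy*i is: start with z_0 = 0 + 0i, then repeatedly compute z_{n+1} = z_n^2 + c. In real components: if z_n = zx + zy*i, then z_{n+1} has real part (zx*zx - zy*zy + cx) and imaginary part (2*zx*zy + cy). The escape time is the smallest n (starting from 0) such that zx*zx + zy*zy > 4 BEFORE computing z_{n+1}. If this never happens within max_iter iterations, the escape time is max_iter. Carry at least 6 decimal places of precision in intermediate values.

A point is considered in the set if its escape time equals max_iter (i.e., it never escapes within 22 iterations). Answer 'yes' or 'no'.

z_0 = 0 + 0i, c = -0.5280 + 1.0180i
Iter 1: z = -0.5280 + 1.0180i, |z|^2 = 1.3151
Iter 2: z = -1.2855 + -0.0570i, |z|^2 = 1.6559
Iter 3: z = 1.1214 + 1.1646i, |z|^2 = 2.6137
Iter 4: z = -0.6268 + 3.6298i, |z|^2 = 13.5684
Escaped at iteration 4

Answer: no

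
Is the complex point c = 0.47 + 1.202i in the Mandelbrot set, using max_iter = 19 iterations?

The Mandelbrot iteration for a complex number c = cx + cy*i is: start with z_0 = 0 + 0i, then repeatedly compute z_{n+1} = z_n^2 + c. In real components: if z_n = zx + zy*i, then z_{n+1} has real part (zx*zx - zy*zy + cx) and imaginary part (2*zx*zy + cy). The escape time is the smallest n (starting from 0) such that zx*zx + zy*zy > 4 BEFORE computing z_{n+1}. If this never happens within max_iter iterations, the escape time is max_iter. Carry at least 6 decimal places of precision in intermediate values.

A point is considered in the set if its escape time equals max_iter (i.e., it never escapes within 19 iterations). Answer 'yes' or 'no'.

z_0 = 0 + 0i, c = 0.4700 + 1.2020i
Iter 1: z = 0.4700 + 1.2020i, |z|^2 = 1.6657
Iter 2: z = -0.7539 + 2.3319i, |z|^2 = 6.0060
Escaped at iteration 2

Answer: no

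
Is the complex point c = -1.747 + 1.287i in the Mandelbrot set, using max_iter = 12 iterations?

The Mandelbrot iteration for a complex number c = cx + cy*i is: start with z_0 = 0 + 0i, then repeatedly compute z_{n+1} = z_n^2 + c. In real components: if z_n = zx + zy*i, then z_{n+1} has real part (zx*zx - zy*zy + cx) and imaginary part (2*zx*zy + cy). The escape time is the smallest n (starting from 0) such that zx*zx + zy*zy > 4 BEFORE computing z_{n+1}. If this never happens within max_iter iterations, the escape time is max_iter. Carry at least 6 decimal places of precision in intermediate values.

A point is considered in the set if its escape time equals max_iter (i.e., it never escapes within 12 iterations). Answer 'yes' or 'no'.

z_0 = 0 + 0i, c = -1.7470 + 1.2870i
Iter 1: z = -1.7470 + 1.2870i, |z|^2 = 4.7084
Escaped at iteration 1

Answer: no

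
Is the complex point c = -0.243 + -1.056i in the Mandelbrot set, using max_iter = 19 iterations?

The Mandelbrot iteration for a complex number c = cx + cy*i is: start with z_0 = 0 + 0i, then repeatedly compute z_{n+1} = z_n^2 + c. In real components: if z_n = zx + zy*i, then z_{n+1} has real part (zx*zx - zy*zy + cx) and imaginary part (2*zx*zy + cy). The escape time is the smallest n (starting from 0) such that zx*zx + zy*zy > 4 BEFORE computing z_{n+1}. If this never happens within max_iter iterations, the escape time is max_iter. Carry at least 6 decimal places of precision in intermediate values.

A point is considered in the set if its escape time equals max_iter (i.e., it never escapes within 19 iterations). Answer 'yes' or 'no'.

Answer: no

Derivation:
z_0 = 0 + 0i, c = -0.2430 + -1.0560i
Iter 1: z = -0.2430 + -1.0560i, |z|^2 = 1.1742
Iter 2: z = -1.2991 + -0.5428i, |z|^2 = 1.9822
Iter 3: z = 1.1500 + 0.3542i, |z|^2 = 1.4480
Iter 4: z = 0.9540 + -0.2412i, |z|^2 = 0.9684
Iter 5: z = 0.6090 + -1.5163i, |z|^2 = 2.6700
Iter 6: z = -2.1712 + -2.9028i, |z|^2 = 13.1404
Escaped at iteration 6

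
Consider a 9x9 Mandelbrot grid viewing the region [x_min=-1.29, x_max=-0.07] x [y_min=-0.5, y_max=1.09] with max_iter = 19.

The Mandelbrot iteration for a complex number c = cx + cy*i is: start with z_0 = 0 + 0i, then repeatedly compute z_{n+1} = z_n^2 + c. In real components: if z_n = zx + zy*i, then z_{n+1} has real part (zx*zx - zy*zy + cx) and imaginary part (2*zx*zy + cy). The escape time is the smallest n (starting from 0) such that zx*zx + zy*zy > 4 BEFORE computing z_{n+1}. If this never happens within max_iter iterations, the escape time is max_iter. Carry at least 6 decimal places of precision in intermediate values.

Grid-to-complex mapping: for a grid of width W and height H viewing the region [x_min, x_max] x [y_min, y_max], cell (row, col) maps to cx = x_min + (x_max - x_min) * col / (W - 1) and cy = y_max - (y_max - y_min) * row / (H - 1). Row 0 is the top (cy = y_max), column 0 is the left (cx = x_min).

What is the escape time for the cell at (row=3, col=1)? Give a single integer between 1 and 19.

Answer: 5

Derivation:
z_0 = 0 + 0i, c = -1.1375 + 0.4938i
Iter 1: z = -1.1375 + 0.4938i, |z|^2 = 1.5377
Iter 2: z = -0.0874 + -0.6295i, |z|^2 = 0.4039
Iter 3: z = -1.5262 + 0.6038i, |z|^2 = 2.6937
Iter 4: z = 0.8272 + -1.3492i, |z|^2 = 2.5045
Iter 5: z = -2.2735 + -1.7382i, |z|^2 = 8.1904
Escaped at iteration 5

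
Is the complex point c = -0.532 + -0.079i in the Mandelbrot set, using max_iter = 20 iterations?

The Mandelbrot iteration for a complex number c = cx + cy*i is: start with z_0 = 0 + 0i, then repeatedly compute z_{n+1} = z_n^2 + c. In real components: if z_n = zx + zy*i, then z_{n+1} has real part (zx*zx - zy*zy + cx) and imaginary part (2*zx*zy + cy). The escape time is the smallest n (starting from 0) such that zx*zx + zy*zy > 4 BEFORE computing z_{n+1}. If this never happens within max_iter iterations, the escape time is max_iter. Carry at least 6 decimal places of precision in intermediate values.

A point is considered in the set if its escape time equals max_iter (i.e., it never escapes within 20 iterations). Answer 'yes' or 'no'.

z_0 = 0 + 0i, c = -0.5320 + -0.0790i
Iter 1: z = -0.5320 + -0.0790i, |z|^2 = 0.2893
Iter 2: z = -0.2552 + 0.0051i, |z|^2 = 0.0652
Iter 3: z = -0.4669 + -0.0816i, |z|^2 = 0.2246
Iter 4: z = -0.3207 + -0.0028i, |z|^2 = 0.1028
Iter 5: z = -0.4292 + -0.0772i, |z|^2 = 0.1902
Iter 6: z = -0.3538 + -0.0127i, |z|^2 = 0.1253
Iter 7: z = -0.4070 + -0.0700i, |z|^2 = 0.1706
Iter 8: z = -0.3712 + -0.0220i, |z|^2 = 0.1383
Iter 9: z = -0.3947 + -0.0626i, |z|^2 = 0.1597
Iter 10: z = -0.3802 + -0.0296i, |z|^2 = 0.1454
Iter 11: z = -0.3884 + -0.0565i, |z|^2 = 0.1540
Iter 12: z = -0.3844 + -0.0351i, |z|^2 = 0.1490
Iter 13: z = -0.3855 + -0.0520i, |z|^2 = 0.1513
Iter 14: z = -0.3861 + -0.0389i, |z|^2 = 0.1506
Iter 15: z = -0.3844 + -0.0490i, |z|^2 = 0.1502
Iter 16: z = -0.3866 + -0.0414i, |z|^2 = 0.1512
Iter 17: z = -0.3842 + -0.0470i, |z|^2 = 0.1499
Iter 18: z = -0.3866 + -0.0429i, |z|^2 = 0.1513
Iter 19: z = -0.3844 + -0.0459i, |z|^2 = 0.1499
Did not escape in 20 iterations → in set

Answer: yes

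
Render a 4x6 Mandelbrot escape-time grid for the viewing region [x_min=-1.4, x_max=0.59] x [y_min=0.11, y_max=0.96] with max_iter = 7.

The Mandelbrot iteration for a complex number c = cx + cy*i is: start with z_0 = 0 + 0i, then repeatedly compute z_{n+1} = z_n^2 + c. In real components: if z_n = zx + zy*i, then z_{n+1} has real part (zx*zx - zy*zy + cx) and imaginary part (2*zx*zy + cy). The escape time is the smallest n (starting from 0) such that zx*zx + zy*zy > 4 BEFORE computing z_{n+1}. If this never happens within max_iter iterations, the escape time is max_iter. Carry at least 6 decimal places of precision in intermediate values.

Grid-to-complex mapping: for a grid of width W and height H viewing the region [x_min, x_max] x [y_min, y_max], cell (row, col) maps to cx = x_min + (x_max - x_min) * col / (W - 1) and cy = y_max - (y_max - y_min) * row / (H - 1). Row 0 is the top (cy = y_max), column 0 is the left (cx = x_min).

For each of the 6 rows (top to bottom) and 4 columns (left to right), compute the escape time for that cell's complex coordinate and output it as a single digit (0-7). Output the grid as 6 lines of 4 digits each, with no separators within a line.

(row=0, col=0): c = -1.4000 + 0.9600i → escape time 3
(row=0, col=1): c = -0.7367 + 0.9600i → escape time 4
(row=0, col=2): c = -0.0733 + 0.9600i → escape time 7
(row=0, col=3): c = 0.5900 + 0.9600i → escape time 2
(row=1, col=0): c = -1.4000 + 0.7900i → escape time 3
(row=1, col=1): c = -0.7367 + 0.7900i → escape time 4
(row=1, col=2): c = -0.0733 + 0.7900i → escape time 7
(row=1, col=3): c = 0.5900 + 0.7900i → escape time 3
(row=2, col=0): c = -1.4000 + 0.6200i → escape time 3
(row=2, col=1): c = -0.7367 + 0.6200i → escape time 6
(row=2, col=2): c = -0.0733 + 0.6200i → escape time 7
(row=2, col=3): c = 0.5900 + 0.6200i → escape time 3
(row=3, col=0): c = -1.4000 + 0.4500i → escape time 4
(row=3, col=1): c = -0.7367 + 0.4500i → escape time 7
(row=3, col=2): c = -0.0733 + 0.4500i → escape time 7
(row=3, col=3): c = 0.5900 + 0.4500i → escape time 4
(row=4, col=0): c = -1.4000 + 0.2800i → escape time 5
(row=4, col=1): c = -0.7367 + 0.2800i → escape time 7
(row=4, col=2): c = -0.0733 + 0.2800i → escape time 7
(row=4, col=3): c = 0.5900 + 0.2800i → escape time 4
(row=5, col=0): c = -1.4000 + 0.1100i → escape time 7
(row=5, col=1): c = -0.7367 + 0.1100i → escape time 7
(row=5, col=2): c = -0.0733 + 0.1100i → escape time 7
(row=5, col=3): c = 0.5900 + 0.1100i → escape time 4

Answer: 3472
3473
3673
4774
5774
7774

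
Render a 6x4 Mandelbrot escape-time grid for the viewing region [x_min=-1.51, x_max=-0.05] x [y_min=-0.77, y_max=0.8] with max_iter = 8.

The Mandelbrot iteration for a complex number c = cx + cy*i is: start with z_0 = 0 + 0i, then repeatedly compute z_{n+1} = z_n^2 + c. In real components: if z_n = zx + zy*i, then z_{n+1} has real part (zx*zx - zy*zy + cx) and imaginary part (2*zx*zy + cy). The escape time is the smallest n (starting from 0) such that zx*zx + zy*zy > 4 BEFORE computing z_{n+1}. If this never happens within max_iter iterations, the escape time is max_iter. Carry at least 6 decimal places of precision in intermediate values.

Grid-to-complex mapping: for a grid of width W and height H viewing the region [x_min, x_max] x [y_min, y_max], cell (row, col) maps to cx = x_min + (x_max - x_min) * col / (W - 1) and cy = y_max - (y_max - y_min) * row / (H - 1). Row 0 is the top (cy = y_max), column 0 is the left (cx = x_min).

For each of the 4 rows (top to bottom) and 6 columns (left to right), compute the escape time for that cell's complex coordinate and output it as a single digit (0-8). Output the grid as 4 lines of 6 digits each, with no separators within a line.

Answer: 334478
588888
588888
334478

Derivation:
(row=0, col=0): c = -1.5100 + 0.8000i → escape time 3
(row=0, col=1): c = -1.2180 + 0.8000i → escape time 3
(row=0, col=2): c = -0.9260 + 0.8000i → escape time 4
(row=0, col=3): c = -0.6340 + 0.8000i → escape time 4
(row=0, col=4): c = -0.3420 + 0.8000i → escape time 7
(row=0, col=5): c = -0.0500 + 0.8000i → escape time 8
(row=1, col=0): c = -1.5100 + 0.2767i → escape time 5
(row=1, col=1): c = -1.2180 + 0.2767i → escape time 8
(row=1, col=2): c = -0.9260 + 0.2767i → escape time 8
(row=1, col=3): c = -0.6340 + 0.2767i → escape time 8
(row=1, col=4): c = -0.3420 + 0.2767i → escape time 8
(row=1, col=5): c = -0.0500 + 0.2767i → escape time 8
(row=2, col=0): c = -1.5100 + -0.2467i → escape time 5
(row=2, col=1): c = -1.2180 + -0.2467i → escape time 8
(row=2, col=2): c = -0.9260 + -0.2467i → escape time 8
(row=2, col=3): c = -0.6340 + -0.2467i → escape time 8
(row=2, col=4): c = -0.3420 + -0.2467i → escape time 8
(row=2, col=5): c = -0.0500 + -0.2467i → escape time 8
(row=3, col=0): c = -1.5100 + -0.7700i → escape time 3
(row=3, col=1): c = -1.2180 + -0.7700i → escape time 3
(row=3, col=2): c = -0.9260 + -0.7700i → escape time 4
(row=3, col=3): c = -0.6340 + -0.7700i → escape time 4
(row=3, col=4): c = -0.3420 + -0.7700i → escape time 7
(row=3, col=5): c = -0.0500 + -0.7700i → escape time 8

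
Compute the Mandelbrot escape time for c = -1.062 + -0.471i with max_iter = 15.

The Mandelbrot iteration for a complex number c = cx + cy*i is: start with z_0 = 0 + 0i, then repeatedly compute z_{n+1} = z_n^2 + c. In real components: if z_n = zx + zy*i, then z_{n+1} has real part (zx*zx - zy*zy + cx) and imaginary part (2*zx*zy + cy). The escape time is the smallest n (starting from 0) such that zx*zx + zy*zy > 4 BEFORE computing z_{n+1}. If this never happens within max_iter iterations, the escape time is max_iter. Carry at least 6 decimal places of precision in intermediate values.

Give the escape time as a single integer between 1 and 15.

z_0 = 0 + 0i, c = -1.0620 + -0.4710i
Iter 1: z = -1.0620 + -0.4710i, |z|^2 = 1.3497
Iter 2: z = -0.1560 + 0.5294i, |z|^2 = 0.3046
Iter 3: z = -1.3179 + -0.6362i, |z|^2 = 2.1417
Iter 4: z = 0.2702 + 1.2059i, |z|^2 = 1.5271
Iter 5: z = -2.4431 + 0.1807i, |z|^2 = 6.0013
Escaped at iteration 5

Answer: 5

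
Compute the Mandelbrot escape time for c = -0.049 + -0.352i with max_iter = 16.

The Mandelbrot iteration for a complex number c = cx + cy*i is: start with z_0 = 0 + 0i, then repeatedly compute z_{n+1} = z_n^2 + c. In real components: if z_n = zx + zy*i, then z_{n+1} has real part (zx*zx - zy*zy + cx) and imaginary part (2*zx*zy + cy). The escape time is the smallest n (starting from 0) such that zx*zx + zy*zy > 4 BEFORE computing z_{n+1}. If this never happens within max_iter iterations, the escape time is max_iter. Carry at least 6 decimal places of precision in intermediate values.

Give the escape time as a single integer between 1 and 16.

z_0 = 0 + 0i, c = -0.0490 + -0.3520i
Iter 1: z = -0.0490 + -0.3520i, |z|^2 = 0.1263
Iter 2: z = -0.1705 + -0.3175i, |z|^2 = 0.1299
Iter 3: z = -0.1207 + -0.2437i, |z|^2 = 0.0740
Iter 4: z = -0.0938 + -0.2931i, |z|^2 = 0.0947
Iter 5: z = -0.1261 + -0.2970i, |z|^2 = 0.1041
Iter 6: z = -0.1213 + -0.2771i, |z|^2 = 0.0915
Iter 7: z = -0.1111 + -0.2848i, |z|^2 = 0.0934
Iter 8: z = -0.1178 + -0.2887i, |z|^2 = 0.0972
Iter 9: z = -0.1185 + -0.2840i, |z|^2 = 0.0947
Iter 10: z = -0.1156 + -0.2847i, |z|^2 = 0.0944
Iter 11: z = -0.1167 + -0.2862i, |z|^2 = 0.0955
Iter 12: z = -0.1173 + -0.2852i, |z|^2 = 0.0951
Iter 13: z = -0.1166 + -0.2851i, |z|^2 = 0.0949
Iter 14: z = -0.1167 + -0.2855i, |z|^2 = 0.0951
Iter 15: z = -0.1169 + -0.2854i, |z|^2 = 0.0951

Answer: 16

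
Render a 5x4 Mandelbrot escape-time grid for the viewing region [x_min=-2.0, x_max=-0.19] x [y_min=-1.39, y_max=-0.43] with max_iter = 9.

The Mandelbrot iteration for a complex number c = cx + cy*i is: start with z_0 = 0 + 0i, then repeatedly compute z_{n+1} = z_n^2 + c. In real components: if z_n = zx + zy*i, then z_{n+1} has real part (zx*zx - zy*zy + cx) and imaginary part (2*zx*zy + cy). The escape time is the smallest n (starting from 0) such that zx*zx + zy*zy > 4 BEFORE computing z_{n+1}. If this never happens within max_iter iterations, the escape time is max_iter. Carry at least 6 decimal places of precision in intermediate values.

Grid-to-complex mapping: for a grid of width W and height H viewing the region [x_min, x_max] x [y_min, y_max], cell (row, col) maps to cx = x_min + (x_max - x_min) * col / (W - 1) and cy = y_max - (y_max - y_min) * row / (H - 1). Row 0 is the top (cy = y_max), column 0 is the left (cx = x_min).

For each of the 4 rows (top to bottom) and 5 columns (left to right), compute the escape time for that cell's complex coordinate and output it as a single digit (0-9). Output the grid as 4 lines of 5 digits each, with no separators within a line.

(row=0, col=0): c = -2.0000 + -0.4300i → escape time 1
(row=0, col=1): c = -1.5475 + -0.4300i → escape time 3
(row=0, col=2): c = -1.0950 + -0.4300i → escape time 6
(row=0, col=3): c = -0.6425 + -0.4300i → escape time 9
(row=0, col=4): c = -0.1900 + -0.4300i → escape time 9
(row=1, col=0): c = -2.0000 + -0.7500i → escape time 1
(row=1, col=1): c = -1.5475 + -0.7500i → escape time 3
(row=1, col=2): c = -1.0950 + -0.7500i → escape time 3
(row=1, col=3): c = -0.6425 + -0.7500i → escape time 5
(row=1, col=4): c = -0.1900 + -0.7500i → escape time 9
(row=2, col=0): c = -2.0000 + -1.0700i → escape time 1
(row=2, col=1): c = -1.5475 + -1.0700i → escape time 2
(row=2, col=2): c = -1.0950 + -1.0700i → escape time 3
(row=2, col=3): c = -0.6425 + -1.0700i → escape time 3
(row=2, col=4): c = -0.1900 + -1.0700i → escape time 9
(row=3, col=0): c = -2.0000 + -1.3900i → escape time 1
(row=3, col=1): c = -1.5475 + -1.3900i → escape time 1
(row=3, col=2): c = -1.0950 + -1.3900i → escape time 2
(row=3, col=3): c = -0.6425 + -1.3900i → escape time 2
(row=3, col=4): c = -0.1900 + -1.3900i → escape time 2

Answer: 13699
13359
12339
11222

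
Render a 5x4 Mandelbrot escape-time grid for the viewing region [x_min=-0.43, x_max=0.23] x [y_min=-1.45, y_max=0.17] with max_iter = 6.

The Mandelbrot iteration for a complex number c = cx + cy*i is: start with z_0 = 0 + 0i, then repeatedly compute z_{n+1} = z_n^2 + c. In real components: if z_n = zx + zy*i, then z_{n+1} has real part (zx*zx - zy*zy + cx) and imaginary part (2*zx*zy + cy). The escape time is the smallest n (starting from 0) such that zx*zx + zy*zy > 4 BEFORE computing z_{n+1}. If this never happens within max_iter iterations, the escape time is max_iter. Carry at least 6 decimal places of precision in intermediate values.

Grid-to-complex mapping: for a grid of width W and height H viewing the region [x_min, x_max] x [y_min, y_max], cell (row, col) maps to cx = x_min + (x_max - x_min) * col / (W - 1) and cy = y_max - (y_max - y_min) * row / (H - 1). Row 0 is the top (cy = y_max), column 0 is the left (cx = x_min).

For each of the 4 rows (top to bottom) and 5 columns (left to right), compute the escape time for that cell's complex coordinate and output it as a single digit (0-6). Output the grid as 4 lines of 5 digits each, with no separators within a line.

Answer: 66666
66666
56654
22222

Derivation:
(row=0, col=0): c = -0.4300 + 0.1700i → escape time 6
(row=0, col=1): c = -0.2650 + 0.1700i → escape time 6
(row=0, col=2): c = -0.1000 + 0.1700i → escape time 6
(row=0, col=3): c = 0.0650 + 0.1700i → escape time 6
(row=0, col=4): c = 0.2300 + 0.1700i → escape time 6
(row=1, col=0): c = -0.4300 + -0.3700i → escape time 6
(row=1, col=1): c = -0.2650 + -0.3700i → escape time 6
(row=1, col=2): c = -0.1000 + -0.3700i → escape time 6
(row=1, col=3): c = 0.0650 + -0.3700i → escape time 6
(row=1, col=4): c = 0.2300 + -0.3700i → escape time 6
(row=2, col=0): c = -0.4300 + -0.9100i → escape time 5
(row=2, col=1): c = -0.2650 + -0.9100i → escape time 6
(row=2, col=2): c = -0.1000 + -0.9100i → escape time 6
(row=2, col=3): c = 0.0650 + -0.9100i → escape time 5
(row=2, col=4): c = 0.2300 + -0.9100i → escape time 4
(row=3, col=0): c = -0.4300 + -1.4500i → escape time 2
(row=3, col=1): c = -0.2650 + -1.4500i → escape time 2
(row=3, col=2): c = -0.1000 + -1.4500i → escape time 2
(row=3, col=3): c = 0.0650 + -1.4500i → escape time 2
(row=3, col=4): c = 0.2300 + -1.4500i → escape time 2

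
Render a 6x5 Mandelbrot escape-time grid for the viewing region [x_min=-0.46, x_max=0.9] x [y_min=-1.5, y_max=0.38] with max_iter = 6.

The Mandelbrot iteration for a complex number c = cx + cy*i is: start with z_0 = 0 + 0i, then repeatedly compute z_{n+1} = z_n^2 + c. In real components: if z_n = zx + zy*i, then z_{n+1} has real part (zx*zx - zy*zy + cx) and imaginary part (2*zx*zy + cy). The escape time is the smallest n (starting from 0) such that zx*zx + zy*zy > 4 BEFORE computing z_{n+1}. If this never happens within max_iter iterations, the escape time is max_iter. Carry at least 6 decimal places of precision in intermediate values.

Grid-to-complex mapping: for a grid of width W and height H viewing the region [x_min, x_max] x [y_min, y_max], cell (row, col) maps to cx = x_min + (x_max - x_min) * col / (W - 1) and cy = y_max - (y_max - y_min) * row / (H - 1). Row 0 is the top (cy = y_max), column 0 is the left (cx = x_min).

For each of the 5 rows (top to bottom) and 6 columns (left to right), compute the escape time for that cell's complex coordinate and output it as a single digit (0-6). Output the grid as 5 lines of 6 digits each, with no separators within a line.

Answer: 666643
666643
666632
464322
222222

Derivation:
(row=0, col=0): c = -0.4600 + 0.3800i → escape time 6
(row=0, col=1): c = -0.1880 + 0.3800i → escape time 6
(row=0, col=2): c = 0.0840 + 0.3800i → escape time 6
(row=0, col=3): c = 0.3560 + 0.3800i → escape time 6
(row=0, col=4): c = 0.6280 + 0.3800i → escape time 4
(row=0, col=5): c = 0.9000 + 0.3800i → escape time 3
(row=1, col=0): c = -0.4600 + -0.0900i → escape time 6
(row=1, col=1): c = -0.1880 + -0.0900i → escape time 6
(row=1, col=2): c = 0.0840 + -0.0900i → escape time 6
(row=1, col=3): c = 0.3560 + -0.0900i → escape time 6
(row=1, col=4): c = 0.6280 + -0.0900i → escape time 4
(row=1, col=5): c = 0.9000 + -0.0900i → escape time 3
(row=2, col=0): c = -0.4600 + -0.5600i → escape time 6
(row=2, col=1): c = -0.1880 + -0.5600i → escape time 6
(row=2, col=2): c = 0.0840 + -0.5600i → escape time 6
(row=2, col=3): c = 0.3560 + -0.5600i → escape time 6
(row=2, col=4): c = 0.6280 + -0.5600i → escape time 3
(row=2, col=5): c = 0.9000 + -0.5600i → escape time 2
(row=3, col=0): c = -0.4600 + -1.0300i → escape time 4
(row=3, col=1): c = -0.1880 + -1.0300i → escape time 6
(row=3, col=2): c = 0.0840 + -1.0300i → escape time 4
(row=3, col=3): c = 0.3560 + -1.0300i → escape time 3
(row=3, col=4): c = 0.6280 + -1.0300i → escape time 2
(row=3, col=5): c = 0.9000 + -1.0300i → escape time 2
(row=4, col=0): c = -0.4600 + -1.5000i → escape time 2
(row=4, col=1): c = -0.1880 + -1.5000i → escape time 2
(row=4, col=2): c = 0.0840 + -1.5000i → escape time 2
(row=4, col=3): c = 0.3560 + -1.5000i → escape time 2
(row=4, col=4): c = 0.6280 + -1.5000i → escape time 2
(row=4, col=5): c = 0.9000 + -1.5000i → escape time 2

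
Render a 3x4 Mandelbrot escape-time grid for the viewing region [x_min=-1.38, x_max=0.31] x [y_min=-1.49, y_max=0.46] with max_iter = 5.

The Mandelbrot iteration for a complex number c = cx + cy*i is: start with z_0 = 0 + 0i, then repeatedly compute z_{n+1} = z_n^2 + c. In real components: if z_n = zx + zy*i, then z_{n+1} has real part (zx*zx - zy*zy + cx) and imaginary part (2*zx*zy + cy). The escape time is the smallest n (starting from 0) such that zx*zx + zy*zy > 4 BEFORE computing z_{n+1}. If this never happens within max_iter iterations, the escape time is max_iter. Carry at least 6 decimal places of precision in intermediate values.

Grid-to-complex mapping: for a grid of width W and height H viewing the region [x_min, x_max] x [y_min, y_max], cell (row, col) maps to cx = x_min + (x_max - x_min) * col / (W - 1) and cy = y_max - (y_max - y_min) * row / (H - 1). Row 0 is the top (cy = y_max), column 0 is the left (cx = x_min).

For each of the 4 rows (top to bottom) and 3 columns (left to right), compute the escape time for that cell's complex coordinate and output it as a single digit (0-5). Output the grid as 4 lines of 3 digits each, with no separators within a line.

(row=0, col=0): c = -1.3800 + 0.4600i → escape time 4
(row=0, col=1): c = -0.5350 + 0.4600i → escape time 5
(row=0, col=2): c = 0.3100 + 0.4600i → escape time 5
(row=1, col=0): c = -1.3800 + -0.1900i → escape time 5
(row=1, col=1): c = -0.5350 + -0.1900i → escape time 5
(row=1, col=2): c = 0.3100 + -0.1900i → escape time 5
(row=2, col=0): c = -1.3800 + -0.8400i → escape time 3
(row=2, col=1): c = -0.5350 + -0.8400i → escape time 4
(row=2, col=2): c = 0.3100 + -0.8400i → escape time 4
(row=3, col=0): c = -1.3800 + -1.4900i → escape time 1
(row=3, col=1): c = -0.5350 + -1.4900i → escape time 2
(row=3, col=2): c = 0.3100 + -1.4900i → escape time 2

Answer: 455
555
344
122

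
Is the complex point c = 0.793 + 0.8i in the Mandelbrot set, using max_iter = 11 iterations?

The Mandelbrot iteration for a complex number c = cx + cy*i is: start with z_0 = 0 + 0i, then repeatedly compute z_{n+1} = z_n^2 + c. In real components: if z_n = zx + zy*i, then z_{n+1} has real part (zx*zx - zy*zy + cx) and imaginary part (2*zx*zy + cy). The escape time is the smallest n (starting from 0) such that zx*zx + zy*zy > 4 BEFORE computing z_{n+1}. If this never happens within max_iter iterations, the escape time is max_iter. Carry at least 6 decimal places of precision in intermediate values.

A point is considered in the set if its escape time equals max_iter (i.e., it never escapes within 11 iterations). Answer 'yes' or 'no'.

Answer: no

Derivation:
z_0 = 0 + 0i, c = 0.7930 + 0.8000i
Iter 1: z = 0.7930 + 0.8000i, |z|^2 = 1.2688
Iter 2: z = 0.7818 + 2.0688i, |z|^2 = 4.8912
Escaped at iteration 2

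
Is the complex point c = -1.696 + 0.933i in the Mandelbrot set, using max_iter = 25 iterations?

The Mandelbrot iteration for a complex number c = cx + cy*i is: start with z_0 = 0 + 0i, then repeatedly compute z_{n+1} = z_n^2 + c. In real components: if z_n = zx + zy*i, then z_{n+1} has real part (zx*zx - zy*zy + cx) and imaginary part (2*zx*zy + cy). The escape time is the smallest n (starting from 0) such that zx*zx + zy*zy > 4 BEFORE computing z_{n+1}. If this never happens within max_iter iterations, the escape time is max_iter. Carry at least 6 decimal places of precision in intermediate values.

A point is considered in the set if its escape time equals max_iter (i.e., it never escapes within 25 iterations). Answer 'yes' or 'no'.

z_0 = 0 + 0i, c = -1.6960 + 0.9330i
Iter 1: z = -1.6960 + 0.9330i, |z|^2 = 3.7469
Iter 2: z = 0.3099 + -2.2317i, |z|^2 = 5.0767
Escaped at iteration 2

Answer: no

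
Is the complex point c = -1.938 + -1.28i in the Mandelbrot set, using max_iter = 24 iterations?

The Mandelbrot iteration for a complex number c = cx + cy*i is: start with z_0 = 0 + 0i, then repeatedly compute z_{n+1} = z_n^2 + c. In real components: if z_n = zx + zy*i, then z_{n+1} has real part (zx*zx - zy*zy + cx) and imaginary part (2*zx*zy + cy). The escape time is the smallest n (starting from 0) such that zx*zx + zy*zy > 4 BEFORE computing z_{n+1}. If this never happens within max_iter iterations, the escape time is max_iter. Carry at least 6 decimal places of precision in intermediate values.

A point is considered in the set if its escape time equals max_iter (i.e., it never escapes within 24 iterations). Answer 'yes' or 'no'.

z_0 = 0 + 0i, c = -1.9380 + -1.2800i
Iter 1: z = -1.9380 + -1.2800i, |z|^2 = 5.3942
Escaped at iteration 1

Answer: no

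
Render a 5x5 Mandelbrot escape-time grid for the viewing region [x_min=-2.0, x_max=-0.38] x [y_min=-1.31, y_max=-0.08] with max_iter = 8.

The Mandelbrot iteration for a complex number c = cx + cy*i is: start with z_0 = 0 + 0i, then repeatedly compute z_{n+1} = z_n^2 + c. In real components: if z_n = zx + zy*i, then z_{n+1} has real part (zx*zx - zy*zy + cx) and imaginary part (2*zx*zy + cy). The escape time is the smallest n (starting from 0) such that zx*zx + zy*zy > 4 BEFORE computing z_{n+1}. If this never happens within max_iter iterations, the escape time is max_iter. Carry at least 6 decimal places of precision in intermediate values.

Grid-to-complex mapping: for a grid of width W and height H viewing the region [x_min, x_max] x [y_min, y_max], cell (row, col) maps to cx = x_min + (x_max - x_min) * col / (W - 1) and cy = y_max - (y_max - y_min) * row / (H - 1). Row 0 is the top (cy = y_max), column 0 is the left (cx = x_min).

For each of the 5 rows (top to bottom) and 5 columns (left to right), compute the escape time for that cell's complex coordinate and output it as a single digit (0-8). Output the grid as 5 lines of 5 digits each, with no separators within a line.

(row=0, col=0): c = -2.0000 + -0.0800i → escape time 1
(row=0, col=1): c = -1.5950 + -0.0800i → escape time 6
(row=0, col=2): c = -1.1900 + -0.0800i → escape time 8
(row=0, col=3): c = -0.7850 + -0.0800i → escape time 8
(row=0, col=4): c = -0.3800 + -0.0800i → escape time 8
(row=1, col=0): c = -2.0000 + -0.3875i → escape time 1
(row=1, col=1): c = -1.5950 + -0.3875i → escape time 4
(row=1, col=2): c = -1.1900 + -0.3875i → escape time 7
(row=1, col=3): c = -0.7850 + -0.3875i → escape time 8
(row=1, col=4): c = -0.3800 + -0.3875i → escape time 8
(row=2, col=0): c = -2.0000 + -0.6950i → escape time 1
(row=2, col=1): c = -1.5950 + -0.6950i → escape time 3
(row=2, col=2): c = -1.1900 + -0.6950i → escape time 3
(row=2, col=3): c = -0.7850 + -0.6950i → escape time 4
(row=2, col=4): c = -0.3800 + -0.6950i → escape time 8
(row=3, col=0): c = -2.0000 + -1.0025i → escape time 1
(row=3, col=1): c = -1.5950 + -1.0025i → escape time 2
(row=3, col=2): c = -1.1900 + -1.0025i → escape time 3
(row=3, col=3): c = -0.7850 + -1.0025i → escape time 3
(row=3, col=4): c = -0.3800 + -1.0025i → escape time 4
(row=4, col=0): c = -2.0000 + -1.3100i → escape time 1
(row=4, col=1): c = -1.5950 + -1.3100i → escape time 1
(row=4, col=2): c = -1.1900 + -1.3100i → escape time 2
(row=4, col=3): c = -0.7850 + -1.3100i → escape time 2
(row=4, col=4): c = -0.3800 + -1.3100i → escape time 3

Answer: 16888
14788
13348
12334
11223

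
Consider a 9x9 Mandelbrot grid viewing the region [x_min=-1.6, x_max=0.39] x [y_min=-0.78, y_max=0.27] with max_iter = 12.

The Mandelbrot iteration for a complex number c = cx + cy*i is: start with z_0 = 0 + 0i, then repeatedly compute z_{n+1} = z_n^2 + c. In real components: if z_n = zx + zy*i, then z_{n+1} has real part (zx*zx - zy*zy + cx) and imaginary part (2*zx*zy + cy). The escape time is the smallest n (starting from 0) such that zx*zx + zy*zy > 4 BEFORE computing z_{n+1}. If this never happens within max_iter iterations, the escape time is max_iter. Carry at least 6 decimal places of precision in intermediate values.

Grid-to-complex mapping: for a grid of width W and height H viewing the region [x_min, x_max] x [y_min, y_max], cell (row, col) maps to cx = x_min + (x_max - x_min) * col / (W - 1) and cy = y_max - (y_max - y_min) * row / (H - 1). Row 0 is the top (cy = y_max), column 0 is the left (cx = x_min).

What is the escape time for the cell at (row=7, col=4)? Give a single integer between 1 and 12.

z_0 = 0 + 0i, c = -0.6050 + -0.6488i
Iter 1: z = -0.6050 + -0.6488i, |z|^2 = 0.7869
Iter 2: z = -0.6599 + 0.1362i, |z|^2 = 0.4540
Iter 3: z = -0.1882 + -0.8285i, |z|^2 = 0.7219
Iter 4: z = -1.2561 + -0.3370i, |z|^2 = 1.6913
Iter 5: z = 0.8592 + 0.1977i, |z|^2 = 0.7773
Iter 6: z = 0.0941 + -0.3089i, |z|^2 = 0.1043
Iter 7: z = -0.6916 + -0.7069i, |z|^2 = 0.9780
Iter 8: z = -0.6264 + 0.3290i, |z|^2 = 0.5007
Iter 9: z = -0.3209 + -1.0610i, |z|^2 = 1.2286
Iter 10: z = -1.6277 + 0.0321i, |z|^2 = 2.6504
Iter 11: z = 2.0434 + -0.7532i, |z|^2 = 4.7428
Escaped at iteration 11

Answer: 11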